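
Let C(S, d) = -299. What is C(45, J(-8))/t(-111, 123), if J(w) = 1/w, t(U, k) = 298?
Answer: -299/298 ≈ -1.0034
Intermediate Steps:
C(45, J(-8))/t(-111, 123) = -299/298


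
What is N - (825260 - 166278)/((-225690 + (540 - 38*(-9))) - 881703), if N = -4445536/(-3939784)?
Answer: 939410153098/544926791703 ≈ 1.7239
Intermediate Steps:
N = 555692/492473 (N = -4445536*(-1/3939784) = 555692/492473 ≈ 1.1284)
N - (825260 - 166278)/((-225690 + (540 - 38*(-9))) - 881703) = 555692/492473 - (825260 - 166278)/((-225690 + (540 - 38*(-9))) - 881703) = 555692/492473 - 658982/((-225690 + (540 + 342)) - 881703) = 555692/492473 - 658982/((-225690 + 882) - 881703) = 555692/492473 - 658982/(-224808 - 881703) = 555692/492473 - 658982/(-1106511) = 555692/492473 - 658982*(-1)/1106511 = 555692/492473 - 1*(-658982/1106511) = 555692/492473 + 658982/1106511 = 939410153098/544926791703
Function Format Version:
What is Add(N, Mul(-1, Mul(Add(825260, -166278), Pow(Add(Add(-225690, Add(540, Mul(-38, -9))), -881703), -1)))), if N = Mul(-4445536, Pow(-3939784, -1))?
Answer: Rational(939410153098, 544926791703) ≈ 1.7239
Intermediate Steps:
N = Rational(555692, 492473) (N = Mul(-4445536, Rational(-1, 3939784)) = Rational(555692, 492473) ≈ 1.1284)
Add(N, Mul(-1, Mul(Add(825260, -166278), Pow(Add(Add(-225690, Add(540, Mul(-38, -9))), -881703), -1)))) = Add(Rational(555692, 492473), Mul(-1, Mul(Add(825260, -166278), Pow(Add(Add(-225690, Add(540, Mul(-38, -9))), -881703), -1)))) = Add(Rational(555692, 492473), Mul(-1, Mul(658982, Pow(Add(Add(-225690, Add(540, 342)), -881703), -1)))) = Add(Rational(555692, 492473), Mul(-1, Mul(658982, Pow(Add(Add(-225690, 882), -881703), -1)))) = Add(Rational(555692, 492473), Mul(-1, Mul(658982, Pow(Add(-224808, -881703), -1)))) = Add(Rational(555692, 492473), Mul(-1, Mul(658982, Pow(-1106511, -1)))) = Add(Rational(555692, 492473), Mul(-1, Mul(658982, Rational(-1, 1106511)))) = Add(Rational(555692, 492473), Mul(-1, Rational(-658982, 1106511))) = Add(Rational(555692, 492473), Rational(658982, 1106511)) = Rational(939410153098, 544926791703)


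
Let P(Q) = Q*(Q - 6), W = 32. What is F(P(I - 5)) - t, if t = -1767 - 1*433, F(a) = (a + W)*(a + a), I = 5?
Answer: 2200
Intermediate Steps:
P(Q) = Q*(-6 + Q)
F(a) = 2*a*(32 + a) (F(a) = (a + 32)*(a + a) = (32 + a)*(2*a) = 2*a*(32 + a))
t = -2200 (t = -1767 - 433 = -2200)
F(P(I - 5)) - t = 2*((5 - 5)*(-6 + (5 - 5)))*(32 + (5 - 5)*(-6 + (5 - 5))) - 1*(-2200) = 2*(0*(-6 + 0))*(32 + 0*(-6 + 0)) + 2200 = 2*(0*(-6))*(32 + 0*(-6)) + 2200 = 2*0*(32 + 0) + 2200 = 2*0*32 + 2200 = 0 + 2200 = 2200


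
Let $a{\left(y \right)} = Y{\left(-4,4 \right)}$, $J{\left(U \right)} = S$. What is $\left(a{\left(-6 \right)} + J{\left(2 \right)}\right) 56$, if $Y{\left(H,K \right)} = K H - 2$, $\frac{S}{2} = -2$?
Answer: $-1232$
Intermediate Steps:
$S = -4$ ($S = 2 \left(-2\right) = -4$)
$J{\left(U \right)} = -4$
$Y{\left(H,K \right)} = -2 + H K$ ($Y{\left(H,K \right)} = H K - 2 = -2 + H K$)
$a{\left(y \right)} = -18$ ($a{\left(y \right)} = -2 - 16 = -18$)
$\left(a{\left(-6 \right)} + J{\left(2 \right)}\right) 56 = \left(-18 - 4\right) 56 = \left(-22\right) 56 = -1232$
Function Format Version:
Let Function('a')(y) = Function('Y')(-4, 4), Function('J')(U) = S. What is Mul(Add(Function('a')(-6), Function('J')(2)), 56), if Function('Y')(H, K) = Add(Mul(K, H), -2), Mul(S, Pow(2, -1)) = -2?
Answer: -1232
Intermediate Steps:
S = -4 (S = Mul(2, -2) = -4)
Function('J')(U) = -4
Function('Y')(H, K) = Add(-2, Mul(H, K)) (Function('Y')(H, K) = Add(Mul(H, K), -2) = Add(-2, Mul(H, K)))
Function('a')(y) = -18 (Function('a')(y) = Add(-2, Mul(-4, 4)) = Add(-2, -16) = -18)
Mul(Add(Function('a')(-6), Function('J')(2)), 56) = Mul(Add(-18, -4), 56) = Mul(-22, 56) = -1232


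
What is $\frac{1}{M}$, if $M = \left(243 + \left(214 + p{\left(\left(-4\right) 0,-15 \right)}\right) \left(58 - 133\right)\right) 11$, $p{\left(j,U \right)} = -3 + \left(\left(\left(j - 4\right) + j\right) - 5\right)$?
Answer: $- \frac{1}{163977} \approx -6.0984 \cdot 10^{-6}$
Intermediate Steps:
$p{\left(j,U \right)} = -12 + 2 j$ ($p{\left(j,U \right)} = -3 + \left(\left(\left(-4 + j\right) + j\right) - 5\right) = -3 + \left(\left(-4 + 2 j\right) - 5\right) = -3 + \left(-9 + 2 j\right) = -12 + 2 j$)
$M = -163977$ ($M = \left(243 + \left(214 - \left(12 - 2 \left(\left(-4\right) 0\right)\right)\right) \left(58 - 133\right)\right) 11 = \left(243 + \left(214 + \left(-12 + 2 \cdot 0\right)\right) \left(-75\right)\right) 11 = \left(243 + \left(214 + \left(-12 + 0\right)\right) \left(-75\right)\right) 11 = \left(243 + \left(214 - 12\right) \left(-75\right)\right) 11 = \left(243 + 202 \left(-75\right)\right) 11 = \left(243 - 15150\right) 11 = \left(-14907\right) 11 = -163977$)
$\frac{1}{M} = \frac{1}{-163977} = - \frac{1}{163977}$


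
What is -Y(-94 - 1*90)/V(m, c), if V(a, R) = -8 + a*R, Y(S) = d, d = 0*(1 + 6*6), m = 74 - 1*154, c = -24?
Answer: 0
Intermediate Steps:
m = -80 (m = 74 - 154 = -80)
d = 0 (d = 0*(1 + 36) = 0*37 = 0)
Y(S) = 0
V(a, R) = -8 + R*a
-Y(-94 - 1*90)/V(m, c) = -0/(-8 - 24*(-80)) = -0/(-8 + 1920) = -0/1912 = -1*0 = 0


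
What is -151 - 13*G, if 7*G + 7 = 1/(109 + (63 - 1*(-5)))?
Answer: -170995/1239 ≈ -138.01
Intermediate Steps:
G = -1238/1239 (G = -1 + 1/(7*(109 + (63 - 1*(-5)))) = -1 + 1/(7*(109 + (63 + 5))) = -1 + 1/(7*(109 + 68)) = -1 + (⅐)/177 = -1 + (⅐)*(1/177) = -1 + 1/1239 = -1238/1239 ≈ -0.99919)
-151 - 13*G = -151 - 13*(-1238/1239) = -151 + 16094/1239 = -170995/1239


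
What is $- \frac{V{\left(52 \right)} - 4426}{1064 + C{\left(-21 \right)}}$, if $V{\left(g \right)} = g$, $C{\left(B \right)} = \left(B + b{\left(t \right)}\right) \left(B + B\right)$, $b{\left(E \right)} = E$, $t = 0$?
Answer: $\frac{2187}{973} \approx 2.2477$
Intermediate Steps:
$C{\left(B \right)} = 2 B^{2}$ ($C{\left(B \right)} = \left(B + 0\right) \left(B + B\right) = B 2 B = 2 B^{2}$)
$- \frac{V{\left(52 \right)} - 4426}{1064 + C{\left(-21 \right)}} = - \frac{52 - 4426}{1064 + 2 \left(-21\right)^{2}} = - \frac{-4374}{1064 + 2 \cdot 441} = - \frac{-4374}{1064 + 882} = - \frac{-4374}{1946} = \left(-1\right) \left(- \frac{2187}{973}\right) = \frac{2187}{973}$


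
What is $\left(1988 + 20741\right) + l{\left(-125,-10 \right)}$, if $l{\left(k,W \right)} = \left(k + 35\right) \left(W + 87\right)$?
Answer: $15799$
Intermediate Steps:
$l{\left(k,W \right)} = \left(35 + k\right) \left(87 + W\right)$
$\left(1988 + 20741\right) + l{\left(-125,-10 \right)} = \left(1988 + 20741\right) + \left(3045 + 35 \left(-10\right) + 87 \left(-125\right) - -1250\right) = 22729 + \left(3045 - 350 - 10875 + 1250\right) = 22729 - 6930 = 15799$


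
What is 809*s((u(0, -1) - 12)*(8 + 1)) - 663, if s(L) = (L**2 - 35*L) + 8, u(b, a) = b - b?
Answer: 12500005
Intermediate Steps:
u(b, a) = 0
s(L) = 8 + L**2 - 35*L
809*s((u(0, -1) - 12)*(8 + 1)) - 663 = 809*(8 + ((0 - 12)*(8 + 1))**2 - 35*(0 - 12)*(8 + 1)) - 663 = 809*(8 + (-12*9)**2 - (-420)*9) - 663 = 809*(8 + (-108)**2 - 35*(-108)) - 663 = 809*(8 + 11664 + 3780) - 663 = 809*15452 - 663 = 12500668 - 663 = 12500005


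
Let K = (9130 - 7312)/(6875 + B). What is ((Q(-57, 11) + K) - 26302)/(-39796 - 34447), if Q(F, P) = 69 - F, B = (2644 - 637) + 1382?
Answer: 134334323/381015076 ≈ 0.35257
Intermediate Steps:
B = 3389 (B = 2007 + 1382 = 3389)
K = 909/5132 (K = (9130 - 7312)/(6875 + 3389) = 1818/10264 = 1818*(1/10264) = 909/5132 ≈ 0.17712)
((Q(-57, 11) + K) - 26302)/(-39796 - 34447) = (((69 - 1*(-57)) + 909/5132) - 26302)/(-39796 - 34447) = (((69 + 57) + 909/5132) - 26302)/(-74243) = ((126 + 909/5132) - 26302)*(-1/74243) = (647541/5132 - 26302)*(-1/74243) = -134334323/5132*(-1/74243) = 134334323/381015076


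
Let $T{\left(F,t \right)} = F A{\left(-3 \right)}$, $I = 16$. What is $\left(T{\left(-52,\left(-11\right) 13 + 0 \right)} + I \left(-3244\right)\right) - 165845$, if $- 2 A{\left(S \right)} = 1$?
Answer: $-217723$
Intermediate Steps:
$A{\left(S \right)} = - \frac{1}{2}$ ($A{\left(S \right)} = \left(- \frac{1}{2}\right) 1 = - \frac{1}{2}$)
$T{\left(F,t \right)} = - \frac{F}{2}$ ($T{\left(F,t \right)} = F \left(- \frac{1}{2}\right) = - \frac{F}{2}$)
$\left(T{\left(-52,\left(-11\right) 13 + 0 \right)} + I \left(-3244\right)\right) - 165845 = \left(\left(- \frac{1}{2}\right) \left(-52\right) + 16 \left(-3244\right)\right) - 165845 = \left(26 - 51904\right) - 165845 = -51878 - 165845 = -217723$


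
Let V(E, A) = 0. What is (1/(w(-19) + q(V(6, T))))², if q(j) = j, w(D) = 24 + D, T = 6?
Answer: 1/25 ≈ 0.040000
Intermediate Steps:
(1/(w(-19) + q(V(6, T))))² = (1/((24 - 19) + 0))² = (1/(5 + 0))² = (1/5)² = (⅕)² = 1/25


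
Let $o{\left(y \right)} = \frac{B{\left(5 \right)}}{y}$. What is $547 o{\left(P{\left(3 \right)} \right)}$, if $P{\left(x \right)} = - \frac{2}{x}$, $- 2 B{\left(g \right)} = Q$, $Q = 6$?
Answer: $\frac{4923}{2} \approx 2461.5$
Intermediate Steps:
$B{\left(g \right)} = -3$ ($B{\left(g \right)} = \left(- \frac{1}{2}\right) 6 = -3$)
$o{\left(y \right)} = - \frac{3}{y}$
$547 o{\left(P{\left(3 \right)} \right)} = 547 \left(- \frac{3}{\left(-2\right) \frac{1}{3}}\right) = 547 \left(- \frac{3}{- \frac{2}{3}}\right) = 547 \left(\left(-3\right) \left(- \frac{3}{2}\right)\right) = 547 \cdot \frac{9}{2} = \frac{4923}{2}$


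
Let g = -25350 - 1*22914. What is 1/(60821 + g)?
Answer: 1/12557 ≈ 7.9637e-5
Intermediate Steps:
g = -48264 (g = -25350 - 22914 = -48264)
1/(60821 + g) = 1/(60821 - 48264) = 1/12557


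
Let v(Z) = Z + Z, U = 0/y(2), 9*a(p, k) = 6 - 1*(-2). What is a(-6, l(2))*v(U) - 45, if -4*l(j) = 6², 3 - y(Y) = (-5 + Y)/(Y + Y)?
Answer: -45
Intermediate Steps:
y(Y) = 3 - (-5 + Y)/(2*Y) (y(Y) = 3 - (-5 + Y)/(Y + Y) = 3 - (-5 + Y)/(2*Y))
l(j) = -9 (l(j) = -¼*6² = -¼*36 = -9)
a(p, k) = 8/9 (a(p, k) = (6 - 1*(-2))/9 = (6 + 2)/9 = (⅑)*8 = 8/9)
U = 0 (U = 0/(((5/2)*(1 + 2)/2)) = 0/(((5/2)*(½)*3)) = 0/(15/4) = 0*(4/15) = 0)
v(Z) = 2*Z
a(-6, l(2))*v(U) - 45 = 8*(2*0)/9 - 45 = (8/9)*0 - 45 = 0 - 45 = -45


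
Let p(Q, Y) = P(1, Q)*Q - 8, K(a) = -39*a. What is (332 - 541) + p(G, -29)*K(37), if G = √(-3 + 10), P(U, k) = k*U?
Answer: 1234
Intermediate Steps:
P(U, k) = U*k
G = √7 ≈ 2.6458
p(Q, Y) = -8 + Q² (p(Q, Y) = (1*Q)*Q - 8 = Q*Q - 8 = Q² - 8 = -8 + Q²)
(332 - 541) + p(G, -29)*K(37) = (332 - 541) + (-8 + (√7)²)*(-39*37) = -209 + (-8 + 7)*(-1443) = -209 - 1*(-1443) = -209 + 1443 = 1234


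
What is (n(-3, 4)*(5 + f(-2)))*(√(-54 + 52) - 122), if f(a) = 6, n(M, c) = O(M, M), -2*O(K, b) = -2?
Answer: -1342 + 11*I*√2 ≈ -1342.0 + 15.556*I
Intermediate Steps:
O(K, b) = 1 (O(K, b) = -½*(-2) = 1)
n(M, c) = 1
(n(-3, 4)*(5 + f(-2)))*(√(-54 + 52) - 122) = (1*(5 + 6))*(√(-54 + 52) - 122) = (1*11)*(√(-2) - 122) = 11*(I*√2 - 122) = 11*(-122 + I*√2) = -1342 + 11*I*√2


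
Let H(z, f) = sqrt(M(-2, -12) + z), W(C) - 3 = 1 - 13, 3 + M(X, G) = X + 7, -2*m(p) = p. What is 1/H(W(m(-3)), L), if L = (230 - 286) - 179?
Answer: -I*sqrt(7)/7 ≈ -0.37796*I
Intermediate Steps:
m(p) = -p/2
L = -235 (L = -56 - 179 = -235)
M(X, G) = 4 + X (M(X, G) = -3 + (X + 7) = -3 + (7 + X) = 4 + X)
W(C) = -9 (W(C) = 3 + (1 - 13) = 3 - 12 = -9)
H(z, f) = sqrt(2 + z) (H(z, f) = sqrt((4 - 2) + z) = sqrt(2 + z))
1/H(W(m(-3)), L) = 1/(sqrt(2 - 9)) = 1/(sqrt(-7)) = 1/(I*sqrt(7)) = -I*sqrt(7)/7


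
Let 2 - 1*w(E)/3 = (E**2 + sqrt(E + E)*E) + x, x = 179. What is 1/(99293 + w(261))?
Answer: -105601/10831538743 + 2349*sqrt(58)/10831538743 ≈ -8.0978e-6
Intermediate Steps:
w(E) = -531 - 3*E**2 - 3*sqrt(2)*E**(3/2) (w(E) = 6 - 3*((E**2 + sqrt(E + E)*E) + 179) = 6 - 3*((E**2 + sqrt(2*E)*E) + 179) = 6 - 3*((E**2 + (sqrt(2)*sqrt(E))*E) + 179) = 6 - 3*((E**2 + sqrt(2)*E**(3/2)) + 179) = 6 - 3*(179 + E**2 + sqrt(2)*E**(3/2)) = 6 + (-537 - 3*E**2 - 3*sqrt(2)*E**(3/2)) = -531 - 3*E**2 - 3*sqrt(2)*E**(3/2))
1/(99293 + w(261)) = 1/(99293 + (-531 - 3*261**2 - 3*sqrt(2)*261**(3/2))) = 1/(99293 + (-531 - 3*68121 - 3*sqrt(2)*783*sqrt(29))) = 1/(99293 + (-531 - 204363 - 2349*sqrt(58))) = 1/(99293 + (-204894 - 2349*sqrt(58))) = 1/(-105601 - 2349*sqrt(58))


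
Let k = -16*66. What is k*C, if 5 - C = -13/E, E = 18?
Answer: -18128/3 ≈ -6042.7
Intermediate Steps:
k = -1056
C = 103/18 (C = 5 - (-13)/18 = 5 - 1*(-13/18) = 5 + 13/18 = 103/18 ≈ 5.7222)
k*C = -1056*103/18 = -18128/3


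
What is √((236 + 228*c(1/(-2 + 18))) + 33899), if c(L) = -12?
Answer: √31399 ≈ 177.20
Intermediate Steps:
√((236 + 228*c(1/(-2 + 18))) + 33899) = √((236 + 228*(-12)) + 33899) = √((236 - 2736) + 33899) = √(-2500 + 33899) = √31399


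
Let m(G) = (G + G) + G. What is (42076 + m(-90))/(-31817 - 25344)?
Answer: -41806/57161 ≈ -0.73137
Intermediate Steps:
m(G) = 3*G (m(G) = 2*G + G = 3*G)
(42076 + m(-90))/(-31817 - 25344) = (42076 + 3*(-90))/(-31817 - 25344) = (42076 - 270)/(-57161) = 41806*(-1/57161) = -41806/57161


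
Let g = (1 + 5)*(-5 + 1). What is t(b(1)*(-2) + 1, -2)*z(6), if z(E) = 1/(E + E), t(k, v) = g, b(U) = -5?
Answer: -2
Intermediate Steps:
g = -24 (g = 6*(-4) = -24)
t(k, v) = -24
z(E) = 1/(2*E)
t(b(1)*(-2) + 1, -2)*z(6) = -12/6 = -24*1/12 = -2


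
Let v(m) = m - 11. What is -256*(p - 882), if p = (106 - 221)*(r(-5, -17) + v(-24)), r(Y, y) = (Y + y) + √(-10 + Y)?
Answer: -1452288 + 29440*I*√15 ≈ -1.4523e+6 + 1.1402e+5*I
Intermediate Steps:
v(m) = -11 + m
r(Y, y) = Y + y + √(-10 + Y)
p = 6555 - 115*I*√15 (p = (106 - 221)*((-5 - 17 + √(-10 - 5)) + (-11 - 24)) = -115*((-5 - 17 + √(-15)) - 35) = -115*((-5 - 17 + I*√15) - 35) = -115*((-22 + I*√15) - 35) = -115*(-57 + I*√15) = 6555 - 115*I*√15 ≈ 6555.0 - 445.39*I)
-256*(p - 882) = -256*((6555 - 115*I*√15) - 882) = -256*(5673 - 115*I*√15) = -1452288 + 29440*I*√15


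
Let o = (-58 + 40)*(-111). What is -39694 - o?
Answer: -41692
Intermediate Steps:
o = 1998 (o = -18*(-111) = 1998)
-39694 - o = -39694 - 1*1998 = -39694 - 1998 = -41692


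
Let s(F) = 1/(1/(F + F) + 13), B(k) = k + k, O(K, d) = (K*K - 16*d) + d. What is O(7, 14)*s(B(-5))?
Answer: -460/37 ≈ -12.432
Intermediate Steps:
O(K, d) = K² - 15*d (O(K, d) = (K² - 16*d) + d = K² - 15*d)
B(k) = 2*k
s(F) = 1/(13 + 1/(2*F)) (s(F) = 1/(1/(2*F) + 13) = 1/(13 + 1/(2*F)))
O(7, 14)*s(B(-5)) = (7² - 15*14)*(2*(2*(-5))/(1 + 26*(2*(-5)))) = (49 - 210)*(2*(-10)/(1 + 26*(-10))) = -322*(-10)/(1 - 260) = -322*(-10)/(-259) = -322*(-10)*(-1)/259 = -161*20/259 = -460/37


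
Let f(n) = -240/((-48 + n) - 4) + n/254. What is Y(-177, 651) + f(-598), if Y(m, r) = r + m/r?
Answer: 1162116061/1791335 ≈ 648.74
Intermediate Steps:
f(n) = -240/(-52 + n) + n/254 (f(n) = -240/(-52 + n) + n*(1/254) = -240/(-52 + n) + n/254)
Y(-177, 651) + f(-598) = (651 - 177/651) + (-60960 + (-598)² - 52*(-598))/(254*(-52 - 598)) = (651 - 177*1/651) + (1/254)*(-60960 + 357604 + 31096)/(-650) = (651 - 59/217) + (1/254)*(-1/650)*327740 = 141208/217 - 16387/8255 = 1162116061/1791335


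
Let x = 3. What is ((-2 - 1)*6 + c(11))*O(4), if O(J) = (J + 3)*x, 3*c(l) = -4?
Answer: -406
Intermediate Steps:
c(l) = -4/3 (c(l) = (⅓)*(-4) = -4/3)
O(J) = 9 + 3*J (O(J) = (J + 3)*3 = (3 + J)*3 = 9 + 3*J)
((-2 - 1)*6 + c(11))*O(4) = ((-2 - 1)*6 - 4/3)*(9 + 3*4) = (-3*6 - 4/3)*(9 + 12) = (-18 - 4/3)*21 = -58/3*21 = -406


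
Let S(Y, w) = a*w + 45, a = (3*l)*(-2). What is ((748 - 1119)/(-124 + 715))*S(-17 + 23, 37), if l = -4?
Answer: -115381/197 ≈ -585.69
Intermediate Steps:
a = 24 (a = (3*(-4))*(-2) = -12*(-2) = 24)
S(Y, w) = 45 + 24*w (S(Y, w) = 24*w + 45 = 45 + 24*w)
((748 - 1119)/(-124 + 715))*S(-17 + 23, 37) = ((748 - 1119)/(-124 + 715))*(45 + 24*37) = (-371/591)*(45 + 888) = -371*1/591*933 = -371/591*933 = -115381/197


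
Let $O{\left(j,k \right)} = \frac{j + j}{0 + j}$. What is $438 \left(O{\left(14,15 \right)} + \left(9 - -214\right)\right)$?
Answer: $98550$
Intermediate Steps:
$O{\left(j,k \right)} = 2$ ($O{\left(j,k \right)} = \frac{2 j}{j} = 2$)
$438 \left(O{\left(14,15 \right)} + \left(9 - -214\right)\right) = 438 \left(2 + \left(9 - -214\right)\right) = 438 \left(2 + \left(9 + 214\right)\right) = 438 \left(2 + 223\right) = 438 \cdot 225 = 98550$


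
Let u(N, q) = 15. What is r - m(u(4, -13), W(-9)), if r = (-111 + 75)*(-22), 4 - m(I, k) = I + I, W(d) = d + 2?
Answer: 818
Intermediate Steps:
W(d) = 2 + d
m(I, k) = 4 - 2*I (m(I, k) = 4 - (I + I) = 4 - 2*I)
r = 792 (r = -36*(-22) = 792)
r - m(u(4, -13), W(-9)) = 792 - (4 - 2*15) = 792 - (4 - 30) = 792 - 1*(-26) = 792 + 26 = 818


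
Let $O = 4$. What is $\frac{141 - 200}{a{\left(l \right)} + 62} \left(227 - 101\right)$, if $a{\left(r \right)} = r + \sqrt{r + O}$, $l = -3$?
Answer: $- \frac{1239}{10} \approx -123.9$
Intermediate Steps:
$a{\left(r \right)} = r + \sqrt{4 + r}$ ($a{\left(r \right)} = r + \sqrt{r + 4} = r + \sqrt{4 + r}$)
$\frac{141 - 200}{a{\left(l \right)} + 62} \left(227 - 101\right) = \frac{141 - 200}{\left(-3 + \sqrt{4 - 3}\right) + 62} \left(227 - 101\right) = - \frac{59}{\left(-3 + \sqrt{1}\right) + 62} \cdot 126 = - \frac{59}{\left(-3 + 1\right) + 62} \cdot 126 = - \frac{59}{-2 + 62} \cdot 126 = - \frac{59}{60} \cdot 126 = \left(-59\right) \frac{1}{60} \cdot 126 = \left(- \frac{59}{60}\right) 126 = - \frac{1239}{10}$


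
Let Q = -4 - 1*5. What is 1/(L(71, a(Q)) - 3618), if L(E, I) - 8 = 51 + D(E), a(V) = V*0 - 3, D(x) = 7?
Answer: -1/3552 ≈ -0.00028153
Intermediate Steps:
Q = -9 (Q = -4 - 5 = -9)
a(V) = -3 (a(V) = 0 - 3 = -3)
L(E, I) = 66 (L(E, I) = 8 + (51 + 7) = 8 + 58 = 66)
1/(L(71, a(Q)) - 3618) = 1/(66 - 3618) = 1/(-3552) = -1/3552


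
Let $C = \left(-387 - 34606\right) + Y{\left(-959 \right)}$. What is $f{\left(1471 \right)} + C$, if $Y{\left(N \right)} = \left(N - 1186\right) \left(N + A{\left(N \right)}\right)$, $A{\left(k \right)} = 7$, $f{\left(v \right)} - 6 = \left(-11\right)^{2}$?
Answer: $2007174$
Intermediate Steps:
$f{\left(v \right)} = 127$ ($f{\left(v \right)} = 6 + \left(-11\right)^{2} = 6 + 121 = 127$)
$Y{\left(N \right)} = \left(-1186 + N\right) \left(7 + N\right)$ ($Y{\left(N \right)} = \left(N - 1186\right) \left(N + 7\right) = \left(-1186 + N\right) \left(7 + N\right)$)
$C = 2007047$ ($C = \left(-387 - 34606\right) - \left(-1122359 - 919681\right) = \left(-387 - 34606\right) + \left(-8302 + 919681 + 1130661\right) = -34993 + 2042040 = 2007047$)
$f{\left(1471 \right)} + C = 127 + 2007047 = 2007174$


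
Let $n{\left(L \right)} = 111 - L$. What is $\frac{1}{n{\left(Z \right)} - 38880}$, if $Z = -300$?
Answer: $- \frac{1}{38469} \approx -2.5995 \cdot 10^{-5}$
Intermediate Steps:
$\frac{1}{n{\left(Z \right)} - 38880} = \frac{1}{\left(111 - -300\right) - 38880} = \frac{1}{\left(111 + 300\right) - 38880} = \frac{1}{411 - 38880} = \frac{1}{-38469} = - \frac{1}{38469}$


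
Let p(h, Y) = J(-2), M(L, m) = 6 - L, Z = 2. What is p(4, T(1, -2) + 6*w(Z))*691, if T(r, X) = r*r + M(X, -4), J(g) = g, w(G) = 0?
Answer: -1382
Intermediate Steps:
T(r, X) = 6 + r² - X (T(r, X) = r*r + (6 - X) = r² + (6 - X) = 6 + r² - X)
p(h, Y) = -2
p(4, T(1, -2) + 6*w(Z))*691 = -2*691 = -1382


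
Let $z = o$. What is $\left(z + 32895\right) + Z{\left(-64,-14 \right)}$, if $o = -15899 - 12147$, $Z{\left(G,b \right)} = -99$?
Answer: $4750$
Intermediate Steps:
$o = -28046$
$z = -28046$
$\left(z + 32895\right) + Z{\left(-64,-14 \right)} = \left(-28046 + 32895\right) - 99 = 4849 - 99 = 4750$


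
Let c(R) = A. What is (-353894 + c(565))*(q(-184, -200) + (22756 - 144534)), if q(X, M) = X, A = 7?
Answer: 43160766294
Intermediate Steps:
c(R) = 7
(-353894 + c(565))*(q(-184, -200) + (22756 - 144534)) = (-353894 + 7)*(-184 + (22756 - 144534)) = -353887*(-184 - 121778) = -353887*(-121962) = 43160766294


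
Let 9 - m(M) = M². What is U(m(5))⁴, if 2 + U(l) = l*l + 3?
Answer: 4362470401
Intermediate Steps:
m(M) = 9 - M²
U(l) = 1 + l² (U(l) = -2 + (l*l + 3) = -2 + (l² + 3) = -2 + (3 + l²) = 1 + l²)
U(m(5))⁴ = (1 + (9 - 1*5²)²)⁴ = (1 + (9 - 1*25)²)⁴ = (1 + (9 - 25)²)⁴ = (1 + (-16)²)⁴ = (1 + 256)⁴ = 257⁴ = 4362470401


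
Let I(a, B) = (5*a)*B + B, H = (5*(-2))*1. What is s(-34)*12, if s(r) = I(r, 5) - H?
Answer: -10020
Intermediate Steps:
H = -10 (H = -10*1 = -10)
I(a, B) = B + 5*B*a (I(a, B) = 5*B*a + B = B + 5*B*a)
s(r) = 15 + 25*r (s(r) = 5*(1 + 5*r) - 1*(-10) = (5 + 25*r) + 10 = 15 + 25*r)
s(-34)*12 = (15 + 25*(-34))*12 = (15 - 850)*12 = -835*12 = -10020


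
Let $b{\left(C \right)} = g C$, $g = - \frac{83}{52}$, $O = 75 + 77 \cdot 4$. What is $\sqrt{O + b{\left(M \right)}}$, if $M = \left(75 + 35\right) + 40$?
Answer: $\frac{\sqrt{97058}}{26} \approx 11.982$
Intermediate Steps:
$O = 383$ ($O = 75 + 308 = 383$)
$g = - \frac{83}{52}$ ($g = \left(-83\right) \frac{1}{52} = - \frac{83}{52} \approx -1.5962$)
$M = 150$ ($M = 110 + 40 = 150$)
$b{\left(C \right)} = - \frac{83 C}{52}$
$\sqrt{O + b{\left(M \right)}} = \sqrt{383 - \frac{6225}{26}} = \sqrt{\frac{3733}{26}} = \frac{\sqrt{97058}}{26}$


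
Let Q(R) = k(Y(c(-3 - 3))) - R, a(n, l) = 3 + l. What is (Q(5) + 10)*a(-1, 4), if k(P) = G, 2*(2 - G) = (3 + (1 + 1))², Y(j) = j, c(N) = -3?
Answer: -77/2 ≈ -38.500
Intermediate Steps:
G = -21/2 (G = 2 - (3 + (1 + 1))²/2 = 2 - (3 + 2)²/2 = 2 - ½*5² = 2 - ½*25 = 2 - 25/2 = -21/2 ≈ -10.500)
k(P) = -21/2
Q(R) = -21/2 - R
(Q(5) + 10)*a(-1, 4) = ((-21/2 - 1*5) + 10)*(3 + 4) = ((-21/2 - 5) + 10)*7 = (-31/2 + 10)*7 = -11/2*7 = -77/2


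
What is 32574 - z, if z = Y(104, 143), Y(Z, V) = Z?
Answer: 32470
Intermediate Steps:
z = 104
32574 - z = 32574 - 1*104 = 32574 - 104 = 32470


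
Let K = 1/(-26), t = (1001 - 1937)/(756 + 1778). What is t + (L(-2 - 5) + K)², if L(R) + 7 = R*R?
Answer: 1507769659/856492 ≈ 1760.4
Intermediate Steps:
t = -468/1267 (t = -936/2534 = -936*1/2534 = -468/1267 ≈ -0.36938)
L(R) = -7 + R² (L(R) = -7 + R*R = -7 + R²)
K = -1/26 ≈ -0.038462
t + (L(-2 - 5) + K)² = -468/1267 + ((-7 + (-2 - 5)²) - 1/26)² = -468/1267 + ((-7 + (-7)²) - 1/26)² = -468/1267 + ((-7 + 49) - 1/26)² = -468/1267 + (42 - 1/26)² = -468/1267 + (1091/26)² = -468/1267 + 1190281/676 = 1507769659/856492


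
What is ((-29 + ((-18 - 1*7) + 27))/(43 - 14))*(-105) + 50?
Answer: 4285/29 ≈ 147.76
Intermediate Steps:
((-29 + ((-18 - 1*7) + 27))/(43 - 14))*(-105) + 50 = ((-29 + ((-18 - 7) + 27))/29)*(-105) + 50 = ((-29 + (-25 + 27))*(1/29))*(-105) + 50 = ((-29 + 2)*(1/29))*(-105) + 50 = -27*1/29*(-105) + 50 = -27/29*(-105) + 50 = 2835/29 + 50 = 4285/29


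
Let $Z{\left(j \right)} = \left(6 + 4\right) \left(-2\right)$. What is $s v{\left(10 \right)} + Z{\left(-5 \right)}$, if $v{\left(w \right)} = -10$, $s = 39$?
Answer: $-410$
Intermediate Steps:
$Z{\left(j \right)} = -20$ ($Z{\left(j \right)} = 10 \left(-2\right) = -20$)
$s v{\left(10 \right)} + Z{\left(-5 \right)} = 39 \left(-10\right) - 20 = -390 - 20 = -410$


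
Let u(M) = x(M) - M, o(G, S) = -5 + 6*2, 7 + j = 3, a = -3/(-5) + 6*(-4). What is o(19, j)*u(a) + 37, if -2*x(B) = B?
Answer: 2827/10 ≈ 282.70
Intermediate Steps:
a = -117/5 (a = -3*(-1/5) - 24 = 3/5 - 24 = -117/5 ≈ -23.400)
j = -4 (j = -7 + 3 = -4)
x(B) = -B/2
o(G, S) = 7 (o(G, S) = -5 + 12 = 7)
u(M) = -3*M/2 (u(M) = -M/2 - M = -3*M/2)
o(19, j)*u(a) + 37 = 7*(-3/2*(-117/5)) + 37 = 7*(351/10) + 37 = 2457/10 + 37 = 2827/10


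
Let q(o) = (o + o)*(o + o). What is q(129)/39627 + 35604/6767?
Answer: 206813144/29795101 ≈ 6.9412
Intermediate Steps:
q(o) = 4*o² (q(o) = (2*o)*(2*o) = 4*o²)
q(129)/39627 + 35604/6767 = (4*129²)/39627 + 35604/6767 = (4*16641)*(1/39627) + 35604*(1/6767) = 66564*(1/39627) + 35604/6767 = 7396/4403 + 35604/6767 = 206813144/29795101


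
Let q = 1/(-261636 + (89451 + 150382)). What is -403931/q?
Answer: 8806907593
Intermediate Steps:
q = -1/21803 (q = 1/(-261636 + 239833) = 1/(-21803) = -1/21803 ≈ -4.5865e-5)
-403931/q = -403931/(-1/21803) = -403931*(-21803) = 8806907593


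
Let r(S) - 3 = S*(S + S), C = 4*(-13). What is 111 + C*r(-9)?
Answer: -8469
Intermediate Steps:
C = -52
r(S) = 3 + 2*S² (r(S) = 3 + S*(S + S) = 3 + S*(2*S) = 3 + 2*S²)
111 + C*r(-9) = 111 - 52*(3 + 2*(-9)²) = 111 - 52*(3 + 2*81) = 111 - 52*(3 + 162) = 111 - 52*165 = 111 - 8580 = -8469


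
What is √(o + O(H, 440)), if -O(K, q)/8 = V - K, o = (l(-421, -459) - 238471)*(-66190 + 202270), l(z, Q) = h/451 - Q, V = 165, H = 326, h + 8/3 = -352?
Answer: 2*I*√1646977493346878/451 ≈ 1.7997e+5*I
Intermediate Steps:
h = -1064/3 (h = -8/3 - 352 = -1064/3 ≈ -354.67)
l(z, Q) = -1064/1353 - Q (l(z, Q) = -1064/3/451 - Q = -1064/3*1/451 - Q = -1064/1353 - Q)
o = -14607339768000/451 (o = ((-1064/1353 - 1*(-459)) - 238471)*(-66190 + 202270) = ((-1064/1353 + 459) - 238471)*136080 = (619963/1353 - 238471)*136080 = -322031300/1353*136080 = -14607339768000/451 ≈ -3.2389e+10)
O(K, q) = -1320 + 8*K (O(K, q) = -8*(165 - K) = -1320 + 8*K)
√(o + O(H, 440)) = √(-14607339768000/451 + (-1320 + 8*326)) = √(-14607339768000/451 + (-1320 + 2608)) = √(-14607339768000/451 + 1288) = √(-14607339187112/451) = 2*I*√1646977493346878/451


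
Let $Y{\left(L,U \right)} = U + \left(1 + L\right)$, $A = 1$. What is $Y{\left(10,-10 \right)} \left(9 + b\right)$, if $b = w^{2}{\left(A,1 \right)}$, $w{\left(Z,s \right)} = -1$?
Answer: $10$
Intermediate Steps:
$b = 1$ ($b = \left(-1\right)^{2} = 1$)
$Y{\left(L,U \right)} = 1 + L + U$
$Y{\left(10,-10 \right)} \left(9 + b\right) = \left(1 + 10 - 10\right) \left(9 + 1\right) = 1 \cdot 10 = 10$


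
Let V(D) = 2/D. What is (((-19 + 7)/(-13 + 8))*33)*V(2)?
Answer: 396/5 ≈ 79.200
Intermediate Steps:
(((-19 + 7)/(-13 + 8))*33)*V(2) = (((-19 + 7)/(-13 + 8))*33)*(2/2) = (-12/(-5)*33)*(2*(½)) = (-12*(-⅕)*33)*1 = ((12/5)*33)*1 = (396/5)*1 = 396/5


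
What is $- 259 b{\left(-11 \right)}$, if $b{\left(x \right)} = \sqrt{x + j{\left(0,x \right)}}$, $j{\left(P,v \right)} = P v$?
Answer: $- 259 i \sqrt{11} \approx - 859.01 i$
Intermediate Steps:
$b{\left(x \right)} = \sqrt{x}$ ($b{\left(x \right)} = \sqrt{x + 0 x} = \sqrt{x + 0} = \sqrt{x}$)
$- 259 b{\left(-11 \right)} = - 259 \sqrt{-11} = - 259 i \sqrt{11}$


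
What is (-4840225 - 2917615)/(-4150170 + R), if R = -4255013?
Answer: 7757840/8405183 ≈ 0.92298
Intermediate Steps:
(-4840225 - 2917615)/(-4150170 + R) = (-4840225 - 2917615)/(-4150170 - 4255013) = -7757840/(-8405183) = -7757840*(-1/8405183) = 7757840/8405183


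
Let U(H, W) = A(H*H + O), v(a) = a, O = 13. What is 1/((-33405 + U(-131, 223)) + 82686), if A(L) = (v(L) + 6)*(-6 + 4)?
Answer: 1/14921 ≈ 6.7020e-5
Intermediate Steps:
A(L) = -12 - 2*L (A(L) = (L + 6)*(-6 + 4) = (6 + L)*(-2) = -12 - 2*L)
U(H, W) = -38 - 2*H² (U(H, W) = -12 - 2*(H*H + 13) = -12 - 2*(H² + 13) = -12 - 2*(13 + H²) = -12 + (-26 - 2*H²) = -38 - 2*H²)
1/((-33405 + U(-131, 223)) + 82686) = 1/((-33405 + (-38 - 2*(-131)²)) + 82686) = 1/((-33405 + (-38 - 2*17161)) + 82686) = 1/((-33405 + (-38 - 34322)) + 82686) = 1/((-33405 - 34360) + 82686) = 1/(-67765 + 82686) = 1/14921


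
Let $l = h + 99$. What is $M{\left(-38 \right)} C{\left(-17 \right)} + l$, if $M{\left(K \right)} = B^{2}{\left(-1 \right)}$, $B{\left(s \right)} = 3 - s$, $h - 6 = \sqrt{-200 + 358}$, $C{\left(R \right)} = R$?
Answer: $-167 + \sqrt{158} \approx -154.43$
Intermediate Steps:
$h = 6 + \sqrt{158}$ ($h = 6 + \sqrt{-200 + 358} = 6 + \sqrt{158} \approx 18.57$)
$M{\left(K \right)} = 16$ ($M{\left(K \right)} = \left(3 - -1\right)^{2} = \left(3 + 1\right)^{2} = 4^{2} = 16$)
$l = 105 + \sqrt{158}$ ($l = \left(6 + \sqrt{158}\right) + 99 = 105 + \sqrt{158} \approx 117.57$)
$M{\left(-38 \right)} C{\left(-17 \right)} + l = 16 \left(-17\right) + \left(105 + \sqrt{158}\right) = -272 + \left(105 + \sqrt{158}\right) = -167 + \sqrt{158}$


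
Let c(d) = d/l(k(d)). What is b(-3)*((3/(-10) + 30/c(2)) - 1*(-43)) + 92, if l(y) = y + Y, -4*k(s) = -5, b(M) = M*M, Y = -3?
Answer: 4801/20 ≈ 240.05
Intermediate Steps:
b(M) = M²
k(s) = 5/4 (k(s) = -¼*(-5) = 5/4)
l(y) = -3 + y (l(y) = y - 3 = -3 + y)
c(d) = -4*d/7 (c(d) = d/(-3 + 5/4) = d/(-7/4) = d*(-4/7) = -4*d/7)
b(-3)*((3/(-10) + 30/c(2)) - 1*(-43)) + 92 = (-3)²*((3/(-10) + 30/((-4/7*2))) - 1*(-43)) + 92 = 9*((3*(-⅒) + 30/(-8/7)) + 43) + 92 = 9*((-3/10 + 30*(-7/8)) + 43) + 92 = 9*((-3/10 - 105/4) + 43) + 92 = 9*(-531/20 + 43) + 92 = 9*(329/20) + 92 = 2961/20 + 92 = 4801/20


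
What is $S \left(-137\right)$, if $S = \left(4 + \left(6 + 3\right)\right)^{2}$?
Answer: $-23153$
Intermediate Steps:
$S = 169$ ($S = \left(4 + 9\right)^{2} = 13^{2} = 169$)
$S \left(-137\right) = 169 \left(-137\right) = -23153$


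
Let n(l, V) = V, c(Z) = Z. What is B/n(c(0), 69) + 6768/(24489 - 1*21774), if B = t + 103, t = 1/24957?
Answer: 270055396/67758255 ≈ 3.9856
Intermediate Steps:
t = 1/24957 ≈ 4.0069e-5
B = 2570572/24957 (B = 1/24957 + 103 = 2570572/24957 ≈ 103.00)
B/n(c(0), 69) + 6768/(24489 - 1*21774) = (2570572/24957)/69 + 6768/(24489 - 1*21774) = (2570572/24957)*(1/69) + 6768/(24489 - 21774) = 111764/74871 + 6768/2715 = 111764/74871 + 6768*(1/2715) = 111764/74871 + 2256/905 = 270055396/67758255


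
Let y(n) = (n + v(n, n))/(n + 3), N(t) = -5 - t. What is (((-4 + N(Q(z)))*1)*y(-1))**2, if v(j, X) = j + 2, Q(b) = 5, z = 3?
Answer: 0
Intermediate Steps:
v(j, X) = 2 + j
y(n) = (2 + 2*n)/(3 + n) (y(n) = (n + (2 + n))/(n + 3) = (2 + 2*n)/(3 + n))
(((-4 + N(Q(z)))*1)*y(-1))**2 = (((-4 + (-5 - 1*5))*1)*(2*(1 - 1)/(3 - 1)))**2 = (((-4 + (-5 - 5))*1)*(2*0/2))**2 = (((-4 - 10)*1)*(2*(1/2)*0))**2 = (-14*1*0)**2 = (-14*0)**2 = 0**2 = 0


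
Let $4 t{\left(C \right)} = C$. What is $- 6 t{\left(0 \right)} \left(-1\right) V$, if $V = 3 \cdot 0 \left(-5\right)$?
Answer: $0$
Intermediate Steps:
$t{\left(C \right)} = \frac{C}{4}$
$V = 0$ ($V = 0 \left(-5\right) = 0$)
$- 6 t{\left(0 \right)} \left(-1\right) V = - 6 \cdot \frac{1}{4} \cdot 0 \left(-1\right) 0 = \left(-6\right) 0 \left(-1\right) 0 = 0 \left(-1\right) 0 = 0 \cdot 0 = 0$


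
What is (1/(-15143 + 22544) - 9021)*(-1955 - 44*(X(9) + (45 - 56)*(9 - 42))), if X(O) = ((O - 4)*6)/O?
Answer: 3620033616820/22203 ≈ 1.6304e+8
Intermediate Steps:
X(O) = (-24 + 6*O)/O (X(O) = ((-4 + O)*6)/O = (-24 + 6*O)/O)
(1/(-15143 + 22544) - 9021)*(-1955 - 44*(X(9) + (45 - 56)*(9 - 42))) = (1/(-15143 + 22544) - 9021)*(-1955 - 44*((6 - 24/9) + (45 - 56)*(9 - 42))) = (1/7401 - 9021)*(-1955 - 44*((6 - 24*⅑) - 11*(-33))) = (1/7401 - 9021)*(-1955 - 44*((6 - 8/3) + 363)) = -66764420*(-1955 - 44*(10/3 + 363))/7401 = -66764420*(-1955 - 44*1099/3)/7401 = -66764420*(-1955 - 48356/3)/7401 = -66764420/7401*(-54221/3) = 3620033616820/22203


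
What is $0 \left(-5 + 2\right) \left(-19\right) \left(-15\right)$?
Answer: $0$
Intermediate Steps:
$0 \left(-5 + 2\right) \left(-19\right) \left(-15\right) = 0 \left(-3\right) \left(-19\right) \left(-15\right) = 0 \left(-19\right) \left(-15\right) = 0 \left(-15\right) = 0$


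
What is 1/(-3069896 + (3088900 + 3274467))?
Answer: 1/3293471 ≈ 3.0363e-7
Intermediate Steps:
1/(-3069896 + (3088900 + 3274467)) = 1/(-3069896 + 6363367) = 1/3293471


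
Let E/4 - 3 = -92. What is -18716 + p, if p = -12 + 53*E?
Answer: -37596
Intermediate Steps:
E = -356 (E = 12 + 4*(-92) = 12 - 368 = -356)
p = -18880 (p = -12 + 53*(-356) = -12 - 18868 = -18880)
-18716 + p = -18716 - 18880 = -37596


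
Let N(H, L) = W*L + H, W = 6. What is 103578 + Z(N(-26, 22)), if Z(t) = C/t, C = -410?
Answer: 5489429/53 ≈ 1.0357e+5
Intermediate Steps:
N(H, L) = H + 6*L (N(H, L) = 6*L + H = H + 6*L)
Z(t) = -410/t
103578 + Z(N(-26, 22)) = 103578 - 410/(-26 + 6*22) = 103578 - 410/(-26 + 132) = 103578 - 410/106 = 103578 - 410*1/106 = 103578 - 205/53 = 5489429/53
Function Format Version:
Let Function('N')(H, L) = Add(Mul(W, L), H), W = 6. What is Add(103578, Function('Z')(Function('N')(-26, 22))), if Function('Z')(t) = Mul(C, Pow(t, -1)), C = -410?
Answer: Rational(5489429, 53) ≈ 1.0357e+5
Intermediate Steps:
Function('N')(H, L) = Add(H, Mul(6, L)) (Function('N')(H, L) = Add(Mul(6, L), H) = Add(H, Mul(6, L)))
Function('Z')(t) = Mul(-410, Pow(t, -1))
Add(103578, Function('Z')(Function('N')(-26, 22))) = Add(103578, Mul(-410, Pow(Add(-26, Mul(6, 22)), -1))) = Add(103578, Mul(-410, Pow(Add(-26, 132), -1))) = Add(103578, Mul(-410, Pow(106, -1))) = Add(103578, Mul(-410, Rational(1, 106))) = Add(103578, Rational(-205, 53)) = Rational(5489429, 53)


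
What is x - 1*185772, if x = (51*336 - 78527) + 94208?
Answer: -152955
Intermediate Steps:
x = 32817 (x = (17136 - 78527) + 94208 = -61391 + 94208 = 32817)
x - 1*185772 = 32817 - 1*185772 = 32817 - 185772 = -152955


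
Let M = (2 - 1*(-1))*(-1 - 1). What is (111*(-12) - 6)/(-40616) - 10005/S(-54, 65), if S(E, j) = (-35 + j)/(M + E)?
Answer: 406363749/20308 ≈ 20010.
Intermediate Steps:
M = -6 (M = (2 + 1)*(-2) = 3*(-2) = -6)
S(E, j) = (-35 + j)/(-6 + E)
(111*(-12) - 6)/(-40616) - 10005/S(-54, 65) = (111*(-12) - 6)/(-40616) - 10005*(-6 - 54)/(-35 + 65) = (-1332 - 6)*(-1/40616) - 10005/(30/(-60)) = -1338*(-1/40616) - 10005/((-1/60*30)) = 669/20308 - 10005/(-1/2) = 669/20308 - 10005*(-2) = 669/20308 + 20010 = 406363749/20308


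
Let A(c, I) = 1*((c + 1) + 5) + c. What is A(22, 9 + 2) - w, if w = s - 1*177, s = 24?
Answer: 203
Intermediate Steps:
A(c, I) = 6 + 2*c (A(c, I) = 1*((1 + c) + 5) + c = 1*(6 + c) + c = (6 + c) + c = 6 + 2*c)
w = -153 (w = 24 - 1*177 = 24 - 177 = -153)
A(22, 9 + 2) - w = (6 + 2*22) - 1*(-153) = (6 + 44) + 153 = 50 + 153 = 203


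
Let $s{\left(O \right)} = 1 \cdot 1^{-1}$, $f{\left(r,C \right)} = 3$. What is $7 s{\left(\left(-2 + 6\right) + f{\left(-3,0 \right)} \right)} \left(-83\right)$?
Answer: $-581$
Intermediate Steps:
$s{\left(O \right)} = 1$ ($s{\left(O \right)} = 1 \cdot 1 = 1$)
$7 s{\left(\left(-2 + 6\right) + f{\left(-3,0 \right)} \right)} \left(-83\right) = 7 \cdot 1 \left(-83\right) = 7 \left(-83\right) = -581$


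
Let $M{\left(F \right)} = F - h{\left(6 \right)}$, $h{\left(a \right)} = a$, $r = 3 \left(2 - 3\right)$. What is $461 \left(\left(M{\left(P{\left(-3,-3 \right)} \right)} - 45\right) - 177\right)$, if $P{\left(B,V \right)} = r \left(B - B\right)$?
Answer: $-105108$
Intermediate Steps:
$r = -3$ ($r = 3 \left(-1\right) = -3$)
$P{\left(B,V \right)} = 0$ ($P{\left(B,V \right)} = - 3 \left(B - B\right) = \left(-3\right) 0 = 0$)
$M{\left(F \right)} = -6 + F$ ($M{\left(F \right)} = F - 6 = -6 + F$)
$461 \left(\left(M{\left(P{\left(-3,-3 \right)} \right)} - 45\right) - 177\right) = 461 \left(\left(\left(-6 + 0\right) - 45\right) - 177\right) = 461 \left(\left(-6 - 45\right) - 177\right) = 461 \left(-51 - 177\right) = 461 \left(-228\right) = -105108$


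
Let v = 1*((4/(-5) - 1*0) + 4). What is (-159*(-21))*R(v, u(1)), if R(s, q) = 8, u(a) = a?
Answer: 26712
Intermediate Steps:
v = 16/5 (v = 1*((4*(-1/5) + 0) + 4) = 1*((-4/5 + 0) + 4) = 1*(-4/5 + 4) = 1*(16/5) = 16/5 ≈ 3.2000)
(-159*(-21))*R(v, u(1)) = -159*(-21)*8 = 3339*8 = 26712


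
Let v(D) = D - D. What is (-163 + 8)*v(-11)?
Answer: 0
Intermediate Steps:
v(D) = 0
(-163 + 8)*v(-11) = (-163 + 8)*0 = -155*0 = 0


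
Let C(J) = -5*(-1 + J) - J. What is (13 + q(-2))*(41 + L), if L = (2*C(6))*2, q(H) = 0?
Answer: -1079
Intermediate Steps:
C(J) = 5 - 6*J (C(J) = (5 - 5*J) - J = 5 - 6*J)
L = -124 (L = (2*(5 - 6*6))*2 = (2*(5 - 36))*2 = (2*(-31))*2 = -62*2 = -124)
(13 + q(-2))*(41 + L) = (13 + 0)*(41 - 124) = 13*(-83) = -1079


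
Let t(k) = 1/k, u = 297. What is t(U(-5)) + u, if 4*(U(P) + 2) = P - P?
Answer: 593/2 ≈ 296.50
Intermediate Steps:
U(P) = -2 (U(P) = -2 + (P - P)/4 = -2 + (¼)*0 = -2 + 0 = -2)
t(U(-5)) + u = 1/(-2) + 297 = -½ + 297 = 593/2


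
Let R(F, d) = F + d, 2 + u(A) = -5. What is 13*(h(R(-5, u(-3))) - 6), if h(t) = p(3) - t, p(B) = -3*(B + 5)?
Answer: -234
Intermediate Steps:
u(A) = -7 (u(A) = -2 - 5 = -7)
p(B) = -15 - 3*B (p(B) = -3*(5 + B) = -15 - 3*B)
h(t) = -24 - t (h(t) = (-15 - 3*3) - t = (-15 - 9) - t = -24 - t)
13*(h(R(-5, u(-3))) - 6) = 13*((-24 - (-5 - 7)) - 6) = 13*((-24 - 1*(-12)) - 6) = 13*((-24 + 12) - 6) = 13*(-12 - 6) = 13*(-18) = -234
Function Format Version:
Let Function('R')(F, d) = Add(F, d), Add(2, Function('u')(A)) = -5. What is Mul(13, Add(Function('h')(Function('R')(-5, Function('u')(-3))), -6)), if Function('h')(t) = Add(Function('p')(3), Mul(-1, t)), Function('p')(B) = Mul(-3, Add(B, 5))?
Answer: -234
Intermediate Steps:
Function('u')(A) = -7 (Function('u')(A) = Add(-2, -5) = -7)
Function('p')(B) = Add(-15, Mul(-3, B)) (Function('p')(B) = Mul(-3, Add(5, B)) = Add(-15, Mul(-3, B)))
Function('h')(t) = Add(-24, Mul(-1, t)) (Function('h')(t) = Add(Add(-15, Mul(-3, 3)), Mul(-1, t)) = Add(Add(-15, -9), Mul(-1, t)) = Add(-24, Mul(-1, t)))
Mul(13, Add(Function('h')(Function('R')(-5, Function('u')(-3))), -6)) = Mul(13, Add(Add(-24, Mul(-1, Add(-5, -7))), -6)) = Mul(13, Add(Add(-24, Mul(-1, -12)), -6)) = Mul(13, Add(Add(-24, 12), -6)) = Mul(13, Add(-12, -6)) = Mul(13, -18) = -234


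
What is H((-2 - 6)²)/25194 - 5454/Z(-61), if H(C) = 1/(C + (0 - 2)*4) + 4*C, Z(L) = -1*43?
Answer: 2565156249/20222384 ≈ 126.85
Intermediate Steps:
Z(L) = -43
H(C) = 1/(-8 + C) + 4*C (H(C) = 1/(C - 2*4) + 4*C = 1/(C - 8) + 4*C = 1/(-8 + C) + 4*C)
H((-2 - 6)²)/25194 - 5454/Z(-61) = ((1 - 32*(-2 - 6)² + 4*((-2 - 6)²)²)/(-8 + (-2 - 6)²))/25194 - 5454/(-43) = ((1 - 32*(-8)² + 4*((-8)²)²)/(-8 + (-8)²))*(1/25194) - 5454*(-1/43) = ((1 - 32*64 + 4*64²)/(-8 + 64))*(1/25194) + 5454/43 = ((1 - 2048 + 4*4096)/56)*(1/25194) + 5454/43 = ((1 - 2048 + 16384)/56)*(1/25194) + 5454/43 = ((1/56)*14337)*(1/25194) + 5454/43 = (14337/56)*(1/25194) + 5454/43 = 4779/470288 + 5454/43 = 2565156249/20222384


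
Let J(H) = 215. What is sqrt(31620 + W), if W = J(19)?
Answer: sqrt(31835) ≈ 178.42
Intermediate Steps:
W = 215
sqrt(31620 + W) = sqrt(31620 + 215) = sqrt(31835)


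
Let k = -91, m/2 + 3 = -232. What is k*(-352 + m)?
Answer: 74802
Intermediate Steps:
m = -470 (m = -6 + 2*(-232) = -6 - 464 = -470)
k*(-352 + m) = -91*(-352 - 470) = -91*(-822) = 74802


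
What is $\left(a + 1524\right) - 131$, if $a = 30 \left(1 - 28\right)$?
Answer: $583$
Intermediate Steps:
$a = -810$ ($a = 30 \left(-27\right) = -810$)
$\left(a + 1524\right) - 131 = \left(-810 + 1524\right) - 131 = 714 + \left(-370 + 239\right) = 714 - 131 = 583$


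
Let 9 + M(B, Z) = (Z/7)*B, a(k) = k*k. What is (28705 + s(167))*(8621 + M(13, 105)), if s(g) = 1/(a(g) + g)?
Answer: 7092695265167/28056 ≈ 2.5280e+8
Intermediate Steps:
a(k) = k²
s(g) = 1/(g + g²) (s(g) = 1/(g² + g) = 1/(g + g²))
M(B, Z) = -9 + B*Z/7 (M(B, Z) = -9 + (Z/7)*B = -9 + B*Z/7)
(28705 + s(167))*(8621 + M(13, 105)) = (28705 + 1/(167*(1 + 167)))*(8621 + (-9 + (⅐)*13*105)) = (28705 + (1/167)/168)*(8621 + (-9 + 195)) = (28705 + (1/167)*(1/168))*(8621 + 186) = (28705 + 1/28056)*8807 = (805347481/28056)*8807 = 7092695265167/28056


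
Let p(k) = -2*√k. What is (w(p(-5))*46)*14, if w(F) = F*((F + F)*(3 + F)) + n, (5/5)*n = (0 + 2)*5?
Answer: -70840 + 51520*I*√5 ≈ -70840.0 + 1.152e+5*I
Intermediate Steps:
n = 10 (n = (0 + 2)*5 = 2*5 = 10)
w(F) = 10 + 2*F²*(3 + F) (w(F) = F*((F + F)*(3 + F)) + 10 = F*((2*F)*(3 + F)) + 10 = F*(2*F*(3 + F)) + 10 = 2*F²*(3 + F) + 10 = 10 + 2*F²*(3 + F))
(w(p(-5))*46)*14 = ((10 + 2*(-2*I*√5)³ + 6*(-2*I*√5)²)*46)*14 = ((10 + 2*(40*I*√5) + 6*(-20))*46)*14 = ((10 + 80*I*√5 - 120)*46)*14 = ((-110 + 80*I*√5)*46)*14 = (-5060 + 3680*I*√5)*14 = -70840 + 51520*I*√5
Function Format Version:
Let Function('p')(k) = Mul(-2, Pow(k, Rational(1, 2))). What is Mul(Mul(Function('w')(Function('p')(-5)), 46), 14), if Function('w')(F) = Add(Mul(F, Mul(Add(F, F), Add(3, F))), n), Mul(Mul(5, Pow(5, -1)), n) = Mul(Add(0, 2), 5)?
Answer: Add(-70840, Mul(51520, I, Pow(5, Rational(1, 2)))) ≈ Add(-70840., Mul(1.1520e+5, I))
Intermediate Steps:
n = 10 (n = Mul(Add(0, 2), 5) = Mul(2, 5) = 10)
Function('w')(F) = Add(10, Mul(2, Pow(F, 2), Add(3, F))) (Function('w')(F) = Add(Mul(F, Mul(Add(F, F), Add(3, F))), 10) = Add(Mul(F, Mul(Mul(2, F), Add(3, F))), 10) = Add(Mul(F, Mul(2, F, Add(3, F))), 10) = Add(Mul(2, Pow(F, 2), Add(3, F)), 10) = Add(10, Mul(2, Pow(F, 2), Add(3, F))))
Mul(Mul(Function('w')(Function('p')(-5)), 46), 14) = Mul(Mul(Add(10, Mul(2, Pow(Mul(-2, Pow(-5, Rational(1, 2))), 3)), Mul(6, Pow(Mul(-2, Pow(-5, Rational(1, 2))), 2))), 46), 14) = Mul(Mul(Add(10, Mul(2, Pow(Mul(-2, Mul(I, Pow(5, Rational(1, 2)))), 3)), Mul(6, Pow(Mul(-2, Mul(I, Pow(5, Rational(1, 2)))), 2))), 46), 14) = Mul(Mul(Add(10, Mul(2, Pow(Mul(-2, I, Pow(5, Rational(1, 2))), 3)), Mul(6, Pow(Mul(-2, I, Pow(5, Rational(1, 2))), 2))), 46), 14) = Mul(Mul(Add(10, Mul(2, Mul(40, I, Pow(5, Rational(1, 2)))), Mul(6, -20)), 46), 14) = Mul(Mul(Add(10, Mul(80, I, Pow(5, Rational(1, 2))), -120), 46), 14) = Mul(Mul(Add(-110, Mul(80, I, Pow(5, Rational(1, 2)))), 46), 14) = Mul(Add(-5060, Mul(3680, I, Pow(5, Rational(1, 2)))), 14) = Add(-70840, Mul(51520, I, Pow(5, Rational(1, 2))))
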